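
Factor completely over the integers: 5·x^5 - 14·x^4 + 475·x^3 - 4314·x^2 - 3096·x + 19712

(5·x + 11)·(x - 2)·(x - 7)·(x^2 + 4·x + 128)

Trying the rational-root candidates, x = -11/5 is a root, giving the factor (5·x + 11) and quotient x^4 - 5·x^3 + 106·x^2 - 1096·x + 1792.
Continuing, x = 7 is a root, so (x - 7) is a factor; dividing leaves x^3 + 2·x^2 + 120·x - 256.
Next, x = 2 is a root, giving the factor (x - 2) and quotient x^2 + 4·x + 128.
The quadratic x^2 + 4·x + 128 has discriminant -496 < 0 and is irreducible over ℤ.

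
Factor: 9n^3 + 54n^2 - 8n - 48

(n + 6)(9n^2 - 8)

Group as (9n^3 - 8n) + (54n^2 - 48) = n(9n^2 - 8) + 6(9n^2 - 8).
Both groups share the factor (9n^2 - 8).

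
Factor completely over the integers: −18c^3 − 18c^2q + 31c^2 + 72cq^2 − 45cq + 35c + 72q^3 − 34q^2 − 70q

−(2c + 4q − 5)(9c + 9q + 7)(c − 2q)

Group: 9c(−2c^2 + 5c + 8q^2 − 10q) + (9q + 7)(−2c^2 + 5c + 8q^2 − 10q); both groups contain (−2c^2 + 5c + 8q^2 − 10q), so (9c + 9q + 7) is a factor with cofactor −2c^2 + 5c + 8q^2 − 10q.
The cofactor groups again: −2c^2 + 5c + 8q^2 − 10q = −2c(c − 2q) + (−4q + 5)(c − 2q); both groups contain (c − 2q), giving −(2c + 4q − 5)(c − 2q).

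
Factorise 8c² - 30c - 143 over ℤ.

Need a pair with product 8·(-143) = -1144 and sum -30: that's -52 and 22.
Split the middle term: 8c² - 52c + 22c - 143 = 4c(2c - 13) + 11(2c - 13).

(2c - 13)(4c + 11)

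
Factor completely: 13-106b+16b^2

Need a pair with product 16·13 = 208 and sum -106: that's -104 and -2.
Split the middle term: 16b^2-104b - 2b+13 = 8b(2b-13) - (2b-13).

(2b-13)(8b-1)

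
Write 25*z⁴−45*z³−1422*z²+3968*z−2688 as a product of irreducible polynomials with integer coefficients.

By the rational root theorem, z = 7 is a root, giving the factor (z−7) and quotient 25*z³+130*z²−512*z+384.
Next, z = 6/5 is a root, giving the factor (5*z−6) and quotient 5*z²+32*z−64.
The remaining quadratic factors as (5*z−8)(z+8).

(5*z−6)*(5*z−8)*(z+8)*(z−7)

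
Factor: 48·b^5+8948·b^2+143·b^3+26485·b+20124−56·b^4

(3·b+4)·(4·b+13)·(4·b+9)·(b^2−8·b+43)

Trying the rational-root candidates, b = −4/3 is a root, so (3·b+4) divides it; the quotient is 16·b^4−40·b^3+101·b^2+2848·b+5031.
Then b = −9/4 is a root, so (4·b+9) divides it; the quotient is 4·b^3−19·b^2+68·b+559.
Next, b = −13/4 is a root, so (4·b+13) divides it; the quotient is b^2−8·b+43.
The quadratic b^2−8·b+43 has discriminant −108 < 0 and is irreducible over ℤ.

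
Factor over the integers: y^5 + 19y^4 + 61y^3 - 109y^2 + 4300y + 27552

By the rational root theorem, y = -8 is a root, giving the factor (y + 8) and quotient y^4 + 11y^3 - 27y^2 + 107y + 3444.
Then y = -12 is a root, so (y + 12) divides it; the quotient is y^3 - y^2 - 15y + 287.
Then y = -7 is a root, so (y + 7) divides it; the quotient is y^2 - 8y + 41.
The quadratic y^2 - 8y + 41 has discriminant -100 < 0 and is irreducible over ℤ.

(y + 12)(y + 7)(y + 8)(y^2 - 8y + 41)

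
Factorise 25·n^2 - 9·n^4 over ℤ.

-n^2·(3·n + 5)·(3·n - 5)

Every term has a factor of n^2; factoring it out leaves -9·n^2 + 25.
Recognize a difference of squares with the parts 5 and 3·n.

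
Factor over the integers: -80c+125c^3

Pull out the common factor 5c; 25c^2-16 is a difference of squares.

5c(5c+4)(5c-4)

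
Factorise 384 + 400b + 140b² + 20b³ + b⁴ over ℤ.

(b + 2)(b + 4)(b + 6)(b + 8)

Among the possible rational roots, b = -4 is a root, so (b + 4) divides it; the quotient is b³ + 16b² + 76b + 96.
Continuing, b = -2 is a root, so (b + 2) is a factor; dividing leaves b² + 14b + 48.
The remaining quadratic factors as (b + 8)(b + 6).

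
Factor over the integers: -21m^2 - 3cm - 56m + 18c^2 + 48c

Group: 6c(3c + 3m + 8) - 7m(3c + 3m + 8); both groups contain (3c + 3m + 8).

(3c + 3m + 8)(6c - 7m)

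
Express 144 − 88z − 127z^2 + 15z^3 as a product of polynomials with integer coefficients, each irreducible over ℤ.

Testing divisors of the constant over divisors of the leading coefficient, z = 4/5 is a root, so (5z − 4) is a factor; dividing leaves 3z^2 − 23z − 36.
The remaining quadratic factors as (3z + 4)(z − 9).

(3z + 4)(5z − 4)(z − 9)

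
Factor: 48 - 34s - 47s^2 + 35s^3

(5s - 6)(7s - 8)(s + 1)

Testing divisors of the constant over divisors of the leading coefficient, s = 6/5 is a root, so (5s - 6) is a factor; dividing leaves 7s^2 - s - 8.
The remaining quadratic factors as (7s - 8)(s + 1).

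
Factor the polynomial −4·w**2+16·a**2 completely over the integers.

Every term has a factor of 4; factoring it out leaves −w**2+4·a**2.
Recognize a difference of squares with the parts 2·a and w.

−4·(w−2·a)·(w+2·a)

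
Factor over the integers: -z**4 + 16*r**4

(2*r + z)*(2*r - z)*(4*r**2 + z**2)

Difference of squares twice: with A = 2*r and B = z, A⁴ − B⁴ = (A² − B²)(A² + B²), and A² − B² factors again.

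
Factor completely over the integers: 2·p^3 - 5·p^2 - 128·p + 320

(2·p - 5)·(p + 8)·(p - 8)

Among the possible rational roots, p = -8 is a root, so (p + 8) divides it; the quotient is 2·p^2 - 21·p + 40.
The remaining quadratic factors as (2·p - 5)(p - 8).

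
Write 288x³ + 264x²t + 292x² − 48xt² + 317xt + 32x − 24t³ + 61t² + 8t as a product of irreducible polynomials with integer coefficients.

(9x − 3t + 8)(8x + 8t + 1)(4x + t)

Group: 8x(36x² − 3xt + 32x − 3t² + 8t) + (8t + 1)(36x² − 3xt + 32x − 3t² + 8t); both groups contain (36x² − 3xt + 32x − 3t² + 8t), so (8x + 8t + 1) is a factor with cofactor 36x² − 3xt + 32x − 3t² + 8t.
The cofactor groups again: 36x² − 3xt + 32x − 3t² + 8t = 4x(9x − 3t + 8) + t(9x − 3t + 8); both groups contain (9x − 3t + 8), giving (4x + t)(9x − 3t + 8).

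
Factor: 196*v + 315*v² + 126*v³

Pull out the common factor 7*v, then factor the remaining trinomial.

7*v*(3*v + 4)*(6*v + 7)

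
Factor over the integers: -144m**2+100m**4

4m**2(5m+6)(5m-6)

Pull out the common factor 4m**2; 25m**2-36 is a difference of squares.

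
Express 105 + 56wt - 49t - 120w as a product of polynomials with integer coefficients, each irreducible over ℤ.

Group as (56wt - 120w) + (-49t + 105) = 8w(7t - 15) - 7(7t - 15).
Both groups share the factor (7t - 15).

(7t - 15)(8w - 7)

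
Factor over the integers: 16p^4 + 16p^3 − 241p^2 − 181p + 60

(4p − 1)(4p − 15)(p + 1)(p + 4)

Among the possible rational roots, p = −4 is a root, so (p + 4) is a factor; dividing leaves 16p^3 − 48p^2 − 49p + 15.
Next, p = 1/4 is a root, so (4p − 1) is a factor; dividing leaves 4p^2 − 11p − 15.
The remaining quadratic factors as (4p − 15)(p + 1).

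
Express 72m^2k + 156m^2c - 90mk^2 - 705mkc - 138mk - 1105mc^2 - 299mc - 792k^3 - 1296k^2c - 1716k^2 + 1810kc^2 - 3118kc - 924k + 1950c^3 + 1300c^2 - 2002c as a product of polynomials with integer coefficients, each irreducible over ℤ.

(3m - 12k - 10c - 14)(4m + 11k - 15c + 11)(6k + 13c)

Group: 3m(24mk + 52mc + 66k^2 + 53kc + 66k - 195c^2 + 143c) + (-12k - 10c - 14)(24mk + 52mc + 66k^2 + 53kc + 66k - 195c^2 + 143c); both groups contain (24mk + 52mc + 66k^2 + 53kc + 66k - 195c^2 + 143c), so (3m - 12k - 10c - 14) is a factor with cofactor 24mk + 52mc + 66k^2 + 53kc + 66k - 195c^2 + 143c.
The cofactor groups again: 24mk + 52mc + 66k^2 + 53kc + 66k - 195c^2 + 143c = 4m(6k + 13c) + (11k - 15c + 11)(6k + 13c); both groups contain (6k + 13c), giving (4m + 11k - 15c + 11)(6k + 13c).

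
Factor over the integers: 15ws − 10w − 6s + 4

Group as (15ws − 10w) + (−6s + 4) = 5w(3s − 2) − 2(3s − 2).
Both groups share the factor (3s − 2).

(3s − 2)(5w − 2)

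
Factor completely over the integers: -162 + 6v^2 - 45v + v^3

(v + 3)(v + 9)(v - 6)

By the rational root theorem, v = -3 is a root, so (v + 3) divides it; the quotient is v^2 + 3v - 54.
The remaining quadratic factors as (v + 9)(v - 6).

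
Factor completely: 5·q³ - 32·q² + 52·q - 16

By the rational root theorem, q = 2 is a root, so (q - 2) is a factor; dividing leaves 5·q² - 22·q + 8.
The remaining quadratic factors as (5·q - 2)(q - 4).

(5·q - 2)·(q - 2)·(q - 4)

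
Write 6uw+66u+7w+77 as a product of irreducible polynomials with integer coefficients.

Group as (6uw+66u) + (7w+77) = 6u(w+11) + 7(w+11).
Both groups share the factor (w+11).

(6u+7)(w+11)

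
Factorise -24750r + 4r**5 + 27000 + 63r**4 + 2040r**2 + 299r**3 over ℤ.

(4r - 5)(r + 15)(r - 4)(r**2 + 6r + 90)

Trying the rational-root candidates, r = 5/4 is a root, so (4r - 5) divides it; the quotient is r**4 + 17r**3 + 96r**2 + 630r - 5400.
Continuing, r = 4 is a root, giving the factor (r - 4) and quotient r**3 + 21r**2 + 180r + 1350.
Next, r = -15 is a root, giving the factor (r + 15) and quotient r**2 + 6r + 90.
The quadratic r**2 + 6r + 90 has discriminant -324 < 0 and is irreducible over ℤ.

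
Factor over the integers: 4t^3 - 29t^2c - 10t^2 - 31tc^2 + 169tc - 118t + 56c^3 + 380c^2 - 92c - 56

(t - 8c + 4)(t - c - 7)(4t + 7c + 2)

Group: t(4t^2 - 25tc + 18t - 56c^2 + 12c + 8) + (-c - 7)(4t^2 - 25tc + 18t - 56c^2 + 12c + 8); both groups contain (4t^2 - 25tc + 18t - 56c^2 + 12c + 8), so (t - c - 7) is a factor with cofactor 4t^2 - 25tc + 18t - 56c^2 + 12c + 8.
The cofactor groups again: 4t^2 - 25tc + 18t - 56c^2 + 12c + 8 = 4t(t - 8c + 4) + (7c + 2)(t - 8c + 4); both groups contain (t - 8c + 4), giving (4t + 7c + 2)(t - 8c + 4).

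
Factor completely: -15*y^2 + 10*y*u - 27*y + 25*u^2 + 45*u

Group: -3*y*(5*y + 5*u + 9) + 5*u*(5*y + 5*u + 9); both groups contain (5*y + 5*u + 9).

-(3*y - 5*u)*(5*y + 5*u + 9)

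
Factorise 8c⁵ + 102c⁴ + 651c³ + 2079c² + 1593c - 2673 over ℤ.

By the rational root theorem, c = -3 is a root, so (c + 3) divides it; the quotient is 8c⁴ + 78c³ + 417c² + 828c - 891.
Next, c = 3/4 is a root, so (4c - 3) is a factor; dividing leaves 2c³ + 21c² + 120c + 297.
Then c = -9/2 is a root, giving the factor (2c + 9) and quotient c² + 6c + 33.
The quadratic c² + 6c + 33 has discriminant -96 < 0 and is irreducible over ℤ.

(2c + 9)(4c - 3)(c + 3)(c² + 6c + 33)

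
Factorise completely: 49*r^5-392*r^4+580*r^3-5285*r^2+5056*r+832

Among the possible rational roots, r = -1/7 is a root, giving the factor (7*r+1) and quotient 7*r^4-57*r^3+91*r^2-768*r+832.
Then r = 8/7 is a root, so (7*r-8) divides it; the quotient is r^3-7*r^2+5*r-104.
Next, r = 8 is a root, so (r-8) divides it; the quotient is r^2+r+13.
The quadratic r^2+r+13 has discriminant -51 < 0 and is irreducible over ℤ.

(7*r+1)*(7*r-8)*(r-8)*(r^2+r+13)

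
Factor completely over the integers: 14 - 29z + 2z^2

Need a pair with product 2·14 = 28 and sum -29: that's -1 and -28.
Split the middle term: 2z^2 - z - 28z + 14 = z(2z - 1) - 14(2z - 1).

(2z - 1)(z - 14)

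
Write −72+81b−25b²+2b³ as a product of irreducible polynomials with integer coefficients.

Testing divisors of the constant over divisors of the leading coefficient, b = 3/2 is a root, so (2b−3) divides it; the quotient is b²−11b+24.
The remaining quadratic factors as (b−3)(b−8).

(2b−3)(b−3)(b−8)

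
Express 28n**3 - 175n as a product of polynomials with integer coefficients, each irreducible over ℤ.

Every term has a factor of 7n. Then 4n**2 - 25 = (2n)² − (5)².

7n(2n + 5)(2n - 5)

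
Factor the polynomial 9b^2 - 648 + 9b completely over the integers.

Pull out the common factor 9, then factor the remaining trinomial.

9(b + 9)(b - 8)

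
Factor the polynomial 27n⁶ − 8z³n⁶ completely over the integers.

Factor out n⁶ first: what remains is −8z³ + 27.
Recognize a difference of cubes with the parts 3 and 2z.

−n⁶(2z − 3)(4z² + 6z + 9)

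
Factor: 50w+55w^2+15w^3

5w(3w+5)(w+2)

Pull out the common factor 5w, then factor the remaining trinomial.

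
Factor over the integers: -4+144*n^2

4*(6*n+1)*(6*n-1)

Pull out the common factor 4; 36*n^2-1 is a difference of squares.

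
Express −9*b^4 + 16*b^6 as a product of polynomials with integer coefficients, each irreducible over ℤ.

b^4*(4*b + 3)*(4*b − 3)

Factor out b^4 first: what remains is 16*b^2 − 9.
Recognize a difference of squares with the parts 4*b and 3.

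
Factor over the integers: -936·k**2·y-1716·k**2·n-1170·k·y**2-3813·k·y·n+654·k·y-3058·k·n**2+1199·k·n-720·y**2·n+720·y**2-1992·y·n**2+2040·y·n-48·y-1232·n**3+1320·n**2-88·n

Group: 6·y·(-156·k**2-195·k·y-278·k·n+109·k-120·y·n+120·y-112·n**2+120·n-8) + 11·n·(-156·k**2-195·k·y-278·k·n+109·k-120·y·n+120·y-112·n**2+120·n-8); both groups contain (-156·k**2-195·k·y-278·k·n+109·k-120·y·n+120·y-112·n**2+120·n-8), so (6·y+11·n) is a factor with cofactor -156·k**2-195·k·y-278·k·n+109·k-120·y·n+120·y-112·n**2+120·n-8.
The cofactor groups again: -156·k**2-195·k·y-278·k·n+109·k-120·y·n+120·y-112·n**2+120·n-8 = -13·k·(12·k+15·y+14·n-1) + (-8·n+8)·(12·k+15·y+14·n-1); both groups contain (12·k+15·y+14·n-1), giving -(13·k+8·n-8)·(12·k+15·y+14·n-1).

-(6·y+11·n)·(12·k+15·y+14·n-1)·(13·k+8·n-8)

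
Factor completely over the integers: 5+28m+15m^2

Need a pair with product 15·5 = 75 and sum 28: that's 3 and 25.
Split the middle term: 15m^2+3m + 25m+5 = 3m(5m+1) + 5(5m+1).

(3m+5)(5m+1)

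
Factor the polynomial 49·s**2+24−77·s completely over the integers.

(7·s−3)·(7·s−8)

Need a pair with product 49·24 = 1176 and sum −77: that's −56 and −21.
Split the middle term: 49·s**2−56·s − 21·s+24 = 7·s·(7·s−8) − 3·(7·s−8).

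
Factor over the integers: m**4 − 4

(m**2 + 2)·(m**2 − 2)

Substitute u = m**2 to get a quadratic in u, then factor.
m**2 − 2 is irreducible over ℤ (2 is not a perfect square).
m**2 + 2 is irreducible over ℤ (always positive, so no real roots).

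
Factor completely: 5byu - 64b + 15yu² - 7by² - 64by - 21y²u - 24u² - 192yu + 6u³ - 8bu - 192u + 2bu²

Group: b(-7y² + 5yu - 64y + 2u² - 8u - 64) + 3u(-7y² + 5yu - 64y + 2u² - 8u - 64); both groups contain (-7y² + 5yu - 64y + 2u² - 8u - 64), so (b + 3u) is a factor with cofactor -7y² + 5yu - 64y + 2u² - 8u - 64.
The cofactor groups again: -7y² + 5yu - 64y + 2u² - 8u - 64 = -y(7y + 2u + 8) + (u - 8)(7y + 2u + 8); both groups contain (7y + 2u + 8), giving -(y - u + 8)(7y + 2u + 8).

-(y - u + 8)(7y + 2u + 8)(b + 3u)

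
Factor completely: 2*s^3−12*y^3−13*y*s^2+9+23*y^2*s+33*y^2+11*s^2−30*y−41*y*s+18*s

Group: y*(−12*y^2+11*y*s+21*y−2*s^2−9*s−9) + (−s−1)*(−12*y^2+11*y*s+21*y−2*s^2−9*s−9); both groups contain (−12*y^2+11*y*s+21*y−2*s^2−9*s−9), so (y−s−1) is a factor with cofactor −12*y^2+11*y*s+21*y−2*s^2−9*s−9.
The cofactor groups again: −12*y^2+11*y*s+21*y−2*s^2−9*s−9 = −3*y*(4*y−s−3) + (2*s+3)*(4*y−s−3); both groups contain (4*y−s−3), giving −(3*y−2*s−3)*(4*y−s−3).

−(3*y−2*s−3)*(4*y−s−3)*(y−s−1)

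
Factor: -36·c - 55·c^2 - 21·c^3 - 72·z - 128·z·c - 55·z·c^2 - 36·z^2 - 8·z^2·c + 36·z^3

(2·z - 3·c - 4)·(9·z + 7·c + 9)·(2·z + c)

Group: 2·z·(18·z^2 + 23·z·c + 18·z + 7·c^2 + 9·c) + (-3·c - 4)·(18·z^2 + 23·z·c + 18·z + 7·c^2 + 9·c); both groups contain (18·z^2 + 23·z·c + 18·z + 7·c^2 + 9·c), so (2·z - 3·c - 4) is a factor with cofactor 18·z^2 + 23·z·c + 18·z + 7·c^2 + 9·c.
The cofactor groups again: 18·z^2 + 23·z·c + 18·z + 7·c^2 + 9·c = 2·z·(9·z + 7·c + 9) + c·(9·z + 7·c + 9); both groups contain (9·z + 7·c + 9), giving (2·z + c)·(9·z + 7·c + 9).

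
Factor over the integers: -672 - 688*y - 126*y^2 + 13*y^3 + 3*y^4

Among the possible rational roots, y = 7 is a root, so (y - 7) is a factor; dividing leaves 3*y^3 + 34*y^2 + 112*y + 96.
Then y = -4/3 is a root, so (3*y + 4) divides it; the quotient is y^2 + 10*y + 24.
The remaining quadratic factors as (y + 4)(y + 6).

(3*y + 4)*(y + 4)*(y + 6)*(y - 7)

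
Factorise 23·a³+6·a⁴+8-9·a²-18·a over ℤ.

Trying the rational-root candidates, a = 2/3 is a root, giving the factor (3·a-2) and quotient 2·a³+9·a²+3·a-4.
Then a = -4 is a root, so (a+4) is a factor; dividing leaves 2·a²+a-1.
The remaining quadratic factors as (2·a-1)(a+1).

(2·a-1)·(3·a-2)·(a+1)·(a+4)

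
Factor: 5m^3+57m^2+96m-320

(5m-8)(m+5)(m+8)

Among the possible rational roots, m = 8/5 is a root, giving the factor (5m-8) and quotient m^2+13m+40.
The remaining quadratic factors as (m+8)(m+5).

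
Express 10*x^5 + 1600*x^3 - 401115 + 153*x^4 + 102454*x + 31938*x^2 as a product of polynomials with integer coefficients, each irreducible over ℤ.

By the rational root theorem, x = -15 is a root, so (x + 15) is a factor; dividing leaves 10*x^4 + 3*x^3 + 1555*x^2 + 8613*x - 26741.
Next, x = -13/2 is a root, so (2*x + 13) divides it; the quotient is 5*x^3 - 31*x^2 + 979*x - 2057.
Next, x = 11/5 is a root, so (5*x - 11) divides it; the quotient is x^2 - 4*x + 187.
The quadratic x^2 - 4*x + 187 has discriminant -732 < 0 and is irreducible over ℤ.

(2*x + 13)*(5*x - 11)*(x + 15)*(x^2 - 4*x + 187)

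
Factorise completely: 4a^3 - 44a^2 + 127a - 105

(2a - 3)(2a - 5)(a - 7)

By the rational root theorem, a = 3/2 is a root, so (2a - 3) is a factor; dividing leaves 2a^2 - 19a + 35.
The remaining quadratic factors as (a - 7)(2a - 5).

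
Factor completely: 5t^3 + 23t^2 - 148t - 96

(5t + 3)(t + 8)(t - 4)

Among the possible rational roots, t = -8 is a root, giving the factor (t + 8) and quotient 5t^2 - 17t - 12.
The remaining quadratic factors as (t - 4)(5t + 3).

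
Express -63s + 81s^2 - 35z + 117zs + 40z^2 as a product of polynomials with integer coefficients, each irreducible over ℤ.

Group: 8z(5z + 9s) + (9s - 7)(5z + 9s); both groups contain (5z + 9s).

(5z + 9s)(8z + 9s - 7)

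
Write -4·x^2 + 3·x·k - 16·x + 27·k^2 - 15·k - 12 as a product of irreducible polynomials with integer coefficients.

-(x - 3·k + 3)·(4·x + 9·k + 4)

Group: -x·(4·x + 9·k + 4) + (3·k - 3)·(4·x + 9·k + 4); both groups contain (4·x + 9·k + 4).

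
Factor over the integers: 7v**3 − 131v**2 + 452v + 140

Testing divisors of the constant over divisors of the leading coefficient, v = 14 is a root, so (v − 14) divides it; the quotient is 7v**2 − 33v − 10.
The remaining quadratic factors as (7v + 2)(v − 5).

(7v + 2)(v − 14)(v − 5)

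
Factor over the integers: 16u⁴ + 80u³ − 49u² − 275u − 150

By the rational root theorem, u = 2 is a root, giving the factor (u − 2) and quotient 16u³ + 112u² + 175u + 75.
Then u = −5/4 is a root, giving the factor (4u + 5) and quotient 4u² + 23u + 15.
The remaining quadratic factors as (4u + 3)(u + 5).

(4u + 3)(4u + 5)(u + 5)(u − 2)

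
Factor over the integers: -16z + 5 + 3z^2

Need a pair with product 3·5 = 15 and sum -16: that's -15 and -1.
Split the middle term: 3z^2 - 15z - z + 5 = 3z(z - 5) - (z - 5).

(3z - 1)(z - 5)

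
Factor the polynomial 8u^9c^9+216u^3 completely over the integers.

8u^3(u^2c^3+3)(u^4c^6−3u^2c^3+9)

Every term has a factor of 8u^3; factoring it out leaves u^6c^9+27.
Recognize a sum of cubes with the parts 3 and u^2c^3.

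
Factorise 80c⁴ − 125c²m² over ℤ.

Every term has a factor of 5c². Then 16c² − 25m² = (4c)² − (5m)².

5c²(4c + 5m)(4c − 5m)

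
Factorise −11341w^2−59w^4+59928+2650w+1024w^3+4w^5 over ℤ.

By the rational root theorem, w = 11/4 is a root, so (4w−11) divides it; the quotient is w^4−12w^3+223w^2−2222w−5448.
Continuing, w = −2 is a root, giving the factor (w+2) and quotient w^3−14w^2+251w−2724.
Next, w = 12 is a root, so (w−12) divides it; the quotient is w^2−2w+227.
The quadratic w^2−2w+227 has discriminant −904 < 0 and is irreducible over ℤ.

(4w−11)(w+2)(w−12)(w^2−2w+227)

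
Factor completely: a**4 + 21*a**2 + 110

Substitute u = a**2 to get a quadratic in u, then factor.
a**2 + 10 is irreducible over ℤ (always positive, so no real roots).
a**2 + 11 is irreducible over ℤ (always positive, so no real roots).

(a**2 + 10)*(a**2 + 11)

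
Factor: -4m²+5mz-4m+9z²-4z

Group: -m(4m-9z+4) - z(4m-9z+4); both groups contain (4m-9z+4).

-(4m-9z+4)(m+z)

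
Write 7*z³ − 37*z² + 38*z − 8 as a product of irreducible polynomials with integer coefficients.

(7*z − 2)*(z − 1)*(z − 4)

By the rational root theorem, z = 4 is a root, so (z − 4) is a factor; dividing leaves 7*z² − 9*z + 2.
The remaining quadratic factors as (7*z − 2)(z − 1).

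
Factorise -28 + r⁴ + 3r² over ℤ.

(r + 2)(r - 2)(r² + 7)

Substitute u = r² to get a quadratic in u, then factor.
r² + 7 is irreducible over ℤ (always positive, so no real roots).
r² - 4 is a difference of squares.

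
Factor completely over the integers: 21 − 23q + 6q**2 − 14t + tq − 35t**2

Group: −5t(7t − 3q + 7) + (−2q + 3)(7t − 3q + 7); both groups contain (7t − 3q + 7).

−(7t − 3q + 7)(5t + 2q − 3)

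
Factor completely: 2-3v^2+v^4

(v+1)(v-1)(v^2-2)

Substitute u = v^2 to get a quadratic in u, then factor.
v^2-2 is irreducible over ℤ (2 is not a perfect square).
v^2-1 is a difference of squares.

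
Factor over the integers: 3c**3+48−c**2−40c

Testing divisors of the constant over divisors of the leading coefficient, c = 3 is a root, giving the factor (c−3) and quotient 3c**2+8c−16.
The remaining quadratic factors as (c+4)(3c−4).

(3c−4)(c+4)(c−3)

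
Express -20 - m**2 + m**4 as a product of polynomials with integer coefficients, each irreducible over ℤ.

(m**2 + 4)(m**2 - 5)

Substitute u = m**2 to get a quadratic in u, then factor.
m**2 - 5 is irreducible over ℤ (5 is not a perfect square).
m**2 + 4 is irreducible over ℤ (sum of squares).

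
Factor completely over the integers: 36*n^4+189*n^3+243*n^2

9*n^2*(4*n+9)*(n+3)

Pull out the common factor 9*n^2, then factor the remaining trinomial.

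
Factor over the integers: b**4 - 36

Substitute u = b**2 to get a quadratic in u, then factor.
b**2 - 6 is irreducible over ℤ (6 is not a perfect square).
b**2 + 6 is irreducible over ℤ (always positive, so no real roots).

(b**2 + 6)(b**2 - 6)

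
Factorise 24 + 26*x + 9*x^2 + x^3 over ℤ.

Trying the rational-root candidates, x = -3 is a root, giving the factor (x + 3) and quotient x^2 + 6*x + 8.
The remaining quadratic factors as (x + 2)(x + 4).

(x + 2)*(x + 3)*(x + 4)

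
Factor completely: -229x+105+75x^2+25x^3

(5x-3)(5x-7)(x+5)

Testing divisors of the constant over divisors of the leading coefficient, x = 3/5 is a root, so (5x-3) is a factor; dividing leaves 5x^2+18x-35.
The remaining quadratic factors as (x+5)(5x-7).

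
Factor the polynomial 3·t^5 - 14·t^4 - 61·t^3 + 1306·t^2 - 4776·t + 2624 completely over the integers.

(3·t - 2)·(t + 8)·(t - 4)·(t^2 - 8·t + 41)

By the rational root theorem, t = 2/3 is a root, so (3·t - 2) divides it; the quotient is t^4 - 4·t^3 - 23·t^2 + 420·t - 1312.
Then t = -8 is a root, so (t + 8) divides it; the quotient is t^3 - 12·t^2 + 73·t - 164.
Then t = 4 is a root, so (t - 4) is a factor; dividing leaves t^2 - 8·t + 41.
The quadratic t^2 - 8·t + 41 has discriminant -100 < 0 and is irreducible over ℤ.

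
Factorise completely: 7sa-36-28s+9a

Group as (7sa-28s) + (9a-36) = 7s(a-4) + 9(a-4).
Both groups share the factor (a-4).

(7s+9)(a-4)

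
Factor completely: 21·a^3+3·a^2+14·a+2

Group as (21·a^3+14·a) + (3·a^2+2) = 7·a·(3·a^2+2) + (3·a^2+2).
Both groups share the factor (3·a^2+2).

(7·a+1)·(3·a^2+2)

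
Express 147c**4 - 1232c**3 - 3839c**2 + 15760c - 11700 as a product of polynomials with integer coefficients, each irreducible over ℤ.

(3c + 13)(7c - 10)(7c - 9)(c - 10)

Testing divisors of the constant over divisors of the leading coefficient, c = -13/3 is a root, so (3c + 13) divides it; the quotient is 49c**3 - 623c**2 + 1420c - 900.
Then c = 10 is a root, so (c - 10) divides it; the quotient is 49c**2 - 133c + 90.
The remaining quadratic factors as (7c - 10)(7c - 9).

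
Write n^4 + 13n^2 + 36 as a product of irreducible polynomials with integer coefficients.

(n^2 + 4)(n^2 + 9)

Substitute u = n^2 to get a quadratic in u, then factor.
n^2 + 4 is irreducible over ℤ (sum of squares).
n^2 + 9 is irreducible over ℤ (sum of squares).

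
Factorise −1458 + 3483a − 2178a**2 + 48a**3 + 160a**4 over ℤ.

Testing divisors of the constant over divisors of the leading coefficient, a = 6/5 is a root, so (5a − 6) divides it; the quotient is 32a**3 + 48a**2 − 378a + 243.
Continuing, a = 3/4 is a root, so (4a − 3) divides it; the quotient is 8a**2 + 18a − 81.
The remaining quadratic factors as (4a − 9)(2a + 9).

(2a + 9)(4a − 3)(4a − 9)(5a − 6)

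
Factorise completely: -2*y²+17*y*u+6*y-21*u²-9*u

-(2*y-3*u)*(y-7*u-3)

Group: -y*(2*y-3*u) + (7*u+3)*(2*y-3*u); both groups contain (2*y-3*u).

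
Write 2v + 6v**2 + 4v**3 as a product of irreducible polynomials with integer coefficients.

2v(2v + 1)(v + 1)

Pull out the common factor 2v, then factor the remaining trinomial.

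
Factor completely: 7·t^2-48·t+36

(7·t-6)·(t-6)

Need a pair with product 7·36 = 252 and sum -48: that's -6 and -42.
Split the middle term: 7·t^2-6·t - 42·t+36 = t·(7·t-6) - 6·(7·t-6).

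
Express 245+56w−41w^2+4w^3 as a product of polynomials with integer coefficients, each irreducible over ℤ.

(4w+7)(w−5)(w−7)

Among the possible rational roots, w = 7 is a root, giving the factor (w−7) and quotient 4w^2−13w−35.
The remaining quadratic factors as (w−5)(4w+7).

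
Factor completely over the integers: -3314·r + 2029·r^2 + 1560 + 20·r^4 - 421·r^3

Trying the rational-root candidates, r = 13/4 is a root, giving the factor (4·r - 13) and quotient 5·r^3 - 89·r^2 + 218·r - 120.
Then r = 4/5 is a root, so (5·r - 4) divides it; the quotient is r^2 - 17·r + 30.
The remaining quadratic factors as (r - 15)(r - 2).

(4·r - 13)·(5·r - 4)·(r - 15)·(r - 2)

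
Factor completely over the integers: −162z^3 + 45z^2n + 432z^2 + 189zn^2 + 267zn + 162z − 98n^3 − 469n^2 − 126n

−(3z − 2n − 9)(9z − 7n)(6z + 7n + 2)

Group: 3z(−54z^2 − 21zn − 18z + 49n^2 + 14n) + (−2n − 9)(−54z^2 − 21zn − 18z + 49n^2 + 14n); both groups contain (−54z^2 − 21zn − 18z + 49n^2 + 14n), so (3z − 2n − 9) is a factor with cofactor −54z^2 − 21zn − 18z + 49n^2 + 14n.
The cofactor groups again: −54z^2 − 21zn − 18z + 49n^2 + 14n = −6z(9z − 7n) + (−7n − 2)(9z − 7n); both groups contain (9z − 7n), giving −(6z + 7n + 2)(9z − 7n).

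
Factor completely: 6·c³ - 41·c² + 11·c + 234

Trying the rational-root candidates, c = 9/2 is a root, giving the factor (2·c - 9) and quotient 3·c² - 7·c - 26.
The remaining quadratic factors as (3·c - 13)(c + 2).

(2·c - 9)·(3·c - 13)·(c + 2)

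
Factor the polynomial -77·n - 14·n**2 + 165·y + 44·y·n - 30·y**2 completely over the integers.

Group: -15·y·(2·y - 2·n - 11) + 7·n·(2·y - 2·n - 11); both groups contain (2·y - 2·n - 11).

-(2·y - 2·n - 11)·(15·y - 7·n)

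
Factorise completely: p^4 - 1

Write as (p^2)² − (1)², then factor p^2 - 1 once more.

(p + 1)(p - 1)(p^2 + 1)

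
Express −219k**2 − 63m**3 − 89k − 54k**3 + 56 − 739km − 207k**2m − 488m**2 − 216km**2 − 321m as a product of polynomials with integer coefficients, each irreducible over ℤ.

Group: 3k(−18k**2 − 27km − 79k − 9m**2 − 71m − 56) + (7m − 1)(−18k**2 − 27km − 79k − 9m**2 − 71m − 56); both groups contain (−18k**2 − 27km − 79k − 9m**2 − 71m − 56), so (3k + 7m − 1) is a factor with cofactor −18k**2 − 27km − 79k − 9m**2 − 71m − 56.
The cofactor groups again: −18k**2 − 27km − 79k − 9m**2 − 71m − 56 = −2k(9k + 9m + 8) + (−m − 7)(9k + 9m + 8); both groups contain (9k + 9m + 8), giving −(2k + m + 7)(9k + 9m + 8).

−(2k + m + 7)(3k + 7m − 1)(9k + 9m + 8)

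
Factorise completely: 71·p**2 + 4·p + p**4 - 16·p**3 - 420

By the rational root theorem, p = 5 is a root, so (p - 5) is a factor; dividing leaves p**3 - 11·p**2 + 16·p + 84.
Next, p = 7 is a root, so (p - 7) is a factor; dividing leaves p**2 - 4·p - 12.
The remaining quadratic factors as (p - 6)(p + 2).

(p + 2)·(p - 5)·(p - 6)·(p - 7)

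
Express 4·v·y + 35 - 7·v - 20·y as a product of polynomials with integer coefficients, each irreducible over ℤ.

(4·y - 7)·(v - 5)

Group as (4·v·y - 7·v) + (-20·y + 35) = v·(4·y - 7) - 5·(4·y - 7).
Both groups share the factor (4·y - 7).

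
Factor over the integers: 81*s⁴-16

Difference of squares twice: with A = 3*s and B = 2, A⁴ − B⁴ = (A² − B²)(A² + B²), and A² − B² factors again.

(3*s+2)*(3*s-2)*(9*s²+4)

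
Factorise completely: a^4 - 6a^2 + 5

(a + 1)(a - 1)(a^2 - 5)

Substitute u = a^2 to get a quadratic in u, then factor.
a^2 - 5 is irreducible over ℤ (5 is not a perfect square).
a^2 - 1 is a difference of squares.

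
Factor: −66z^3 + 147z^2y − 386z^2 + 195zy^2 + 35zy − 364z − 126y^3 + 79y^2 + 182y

−(3z − 9y + 14)(2z − y)(11z + 14y + 13)

Group: 2z(−33z^2 + 57zy − 193z + 126y^2 − 79y − 182) − y(−33z^2 + 57zy − 193z + 126y^2 − 79y − 182); both groups contain (−33z^2 + 57zy − 193z + 126y^2 − 79y − 182), so (2z − y) is a factor with cofactor −33z^2 + 57zy − 193z + 126y^2 − 79y − 182.
The cofactor groups again: −33z^2 + 57zy − 193z + 126y^2 − 79y − 182 = −3z(11z + 14y + 13) + (9y − 14)(11z + 14y + 13); both groups contain (11z + 14y + 13), giving −(3z − 9y + 14)(11z + 14y + 13).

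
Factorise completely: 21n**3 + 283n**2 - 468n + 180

(3n - 2)(7n - 6)(n + 15)

Testing divisors of the constant over divisors of the leading coefficient, n = 6/7 is a root, so (7n - 6) is a factor; dividing leaves 3n**2 + 43n - 30.
The remaining quadratic factors as (n + 15)(3n - 2).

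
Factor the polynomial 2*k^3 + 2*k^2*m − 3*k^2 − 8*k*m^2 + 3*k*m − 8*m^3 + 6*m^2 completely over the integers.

(2*k + 4*m − 3)*(k + m)*(k − 2*m)

Group: k*(2*k^2 − 3*k − 8*m^2 + 6*m) + m*(2*k^2 − 3*k − 8*m^2 + 6*m); both groups contain (2*k^2 − 3*k − 8*m^2 + 6*m), so (k + m) is a factor with cofactor 2*k^2 − 3*k − 8*m^2 + 6*m.
The cofactor groups again: 2*k^2 − 3*k − 8*m^2 + 6*m = 2*k*(k − 2*m) + (4*m − 3)*(k − 2*m); both groups contain (k − 2*m), giving (2*k + 4*m − 3)*(k − 2*m).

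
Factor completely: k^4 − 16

(k + 2)·(k − 2)·(k^2 + 4)

(k)⁴ − (2)⁴ = ((k)² − (2)²)((k)² + (2)²); the first factor splits again, the second (k^2 + 4) is irreducible.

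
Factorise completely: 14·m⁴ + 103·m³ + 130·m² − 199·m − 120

(2·m + 1)·(7·m − 8)·(m + 3)·(m + 5)

By the rational root theorem, m = −3 is a root, so (m + 3) divides it; the quotient is 14·m³ + 61·m² − 53·m − 40.
Next, m = −5 is a root, so (m + 5) divides it; the quotient is 14·m² − 9·m − 8.
The remaining quadratic factors as (2·m + 1)(7·m − 8).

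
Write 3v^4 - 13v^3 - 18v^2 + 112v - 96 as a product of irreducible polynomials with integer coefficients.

Trying the rational-root candidates, v = 2 is a root, giving the factor (v - 2) and quotient 3v^3 - 7v^2 - 32v + 48.
Next, v = 4 is a root, giving the factor (v - 4) and quotient 3v^2 + 5v - 12.
The remaining quadratic factors as (v + 3)(3v - 4).

(3v - 4)(v + 3)(v - 2)(v - 4)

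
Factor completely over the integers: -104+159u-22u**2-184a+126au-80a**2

Group: -8a(10a-2u+13) + (11u-8)(10a-2u+13); both groups contain (10a-2u+13).

-(10a-2u+13)(8a-11u+8)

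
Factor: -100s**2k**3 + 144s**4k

4ks**2(6s - 5k)(6s + 5k)

Pull out the common factor 4s**2k; 36s**2 - 25k**2 is a difference of squares.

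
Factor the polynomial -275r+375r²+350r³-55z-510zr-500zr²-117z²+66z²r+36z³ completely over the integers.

(12z-10r+5)(3z-7r-11)(z+5r)

Group: 3z(12z²+50zr+5z-50r²+25r) + (-7r-11)(12z²+50zr+5z-50r²+25r); both groups contain (12z²+50zr+5z-50r²+25r), so (3z-7r-11) is a factor with cofactor 12z²+50zr+5z-50r²+25r.
The cofactor groups again: 12z²+50zr+5z-50r²+25r = z(12z-10r+5) + 5r(12z-10r+5); both groups contain (12z-10r+5), giving (z+5r)(12z-10r+5).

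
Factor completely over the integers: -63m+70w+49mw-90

(7m+10)(7w-9)

Group as (49mw-63m) + (70w-90) = 7m(7w-9) + 10(7w-9).
Both groups share the factor (7w-9).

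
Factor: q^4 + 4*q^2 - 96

(q^2 + 12)*(q^2 - 8)

Substitute u = q^2 to get a quadratic in u, then factor.
q^2 + 12 is irreducible over ℤ (always positive, so no real roots).
q^2 - 8 is irreducible over ℤ (8 is not a perfect square).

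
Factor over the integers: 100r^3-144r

Pull out the common factor 4r; 25r^2-36 is a difference of squares.

4r(5r+6)(5r-6)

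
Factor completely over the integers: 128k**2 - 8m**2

8(4k + m)(4k - m)

Every term has a factor of 8. Then 16k**2 - m**2 = (4k)² − (m)².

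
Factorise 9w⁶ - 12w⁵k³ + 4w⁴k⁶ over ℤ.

w⁴(3w - 2k³)²

Pull out the common factor w⁴, leaving 9w² - 12wk³ + 4k⁶.
Recognize a perfect-square trinomial with the parts 2k³ and 3w.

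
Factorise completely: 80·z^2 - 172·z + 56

4·(4·z - 7)·(5·z - 2)

Pull out the common factor 4, then factor the remaining trinomial.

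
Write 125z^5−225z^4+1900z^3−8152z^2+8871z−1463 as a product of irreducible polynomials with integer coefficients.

(5z−1)(5z−11)(5z−7)(z^2+2z+19)

Among the possible rational roots, z = 1/5 is a root, so (5z−1) is a factor; dividing leaves 25z^4−40z^3+372z^2−1556z+1463.
Next, z = 11/5 is a root, giving the factor (5z−11) and quotient 5z^3+3z^2+81z−133.
Then z = 7/5 is a root, so (5z−7) is a factor; dividing leaves z^2+2z+19.
The quadratic z^2+2z+19 has discriminant −72 < 0 and is irreducible over ℤ.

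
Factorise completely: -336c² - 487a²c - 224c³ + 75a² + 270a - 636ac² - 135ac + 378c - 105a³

Group: 3a(-35a² - 69ac - 45a - 28c² - 63c) + (8c - 6)(-35a² - 69ac - 45a - 28c² - 63c); both groups contain (-35a² - 69ac - 45a - 28c² - 63c), so (3a + 8c - 6) is a factor with cofactor -35a² - 69ac - 45a - 28c² - 63c.
The cofactor groups again: -35a² - 69ac - 45a - 28c² - 63c = -7a(5a + 7c) + (-4c - 9)(5a + 7c); both groups contain (5a + 7c), giving -(7a + 4c + 9)(5a + 7c).

-(3a + 8c - 6)(5a + 7c)(7a + 4c + 9)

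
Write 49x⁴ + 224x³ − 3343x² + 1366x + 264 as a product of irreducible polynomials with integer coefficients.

(7x + 1)(7x − 4)(x + 11)(x − 6)

Among the possible rational roots, x = −11 is a root, giving the factor (x + 11) and quotient 49x³ − 315x² + 122x + 24.
Next, x = 6 is a root, so (x − 6) divides it; the quotient is 49x² − 21x − 4.
The remaining quadratic factors as (7x + 1)(7x − 4).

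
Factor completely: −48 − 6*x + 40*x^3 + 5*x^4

Group as (5*x^4 − 6*x) + (40*x^3 − 48) = x*(5*x^3 − 6) + 8*(5*x^3 − 6).
Both groups share the factor (5*x^3 − 6).

(x + 8)*(5*x^3 − 6)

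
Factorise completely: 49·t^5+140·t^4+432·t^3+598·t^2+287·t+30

Testing divisors of the constant over divisors of the leading coefficient, t = -1/7 is a root, so (7·t+1) divides it; the quotient is 7·t^4+19·t^3+59·t^2+77·t+30.
Continuing, t = -1 is a root, giving the factor (t+1) and quotient 7·t^3+12·t^2+47·t+30.
Then t = -5/7 is a root, so (7·t+5) divides it; the quotient is t^2+t+6.
The quadratic t^2+t+6 has discriminant -23 < 0 and is irreducible over ℤ.

(7·t+1)·(7·t+5)·(t+1)·(t^2+t+6)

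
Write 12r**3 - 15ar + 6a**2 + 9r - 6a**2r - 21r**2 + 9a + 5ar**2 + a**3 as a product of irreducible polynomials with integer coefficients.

(a + r)(a - 3r + 3)(a - 4r + 3)

Group: a(a**2 - 2ar + 3a - 3r**2 + 3r) + (-4r + 3)(a**2 - 2ar + 3a - 3r**2 + 3r); both groups contain (a**2 - 2ar + 3a - 3r**2 + 3r), so (a - 4r + 3) is a factor with cofactor a**2 - 2ar + 3a - 3r**2 + 3r.
The cofactor groups again: a**2 - 2ar + 3a - 3r**2 + 3r = a(a - 3r + 3) + r(a - 3r + 3); both groups contain (a - 3r + 3), giving (a + r)(a - 3r + 3).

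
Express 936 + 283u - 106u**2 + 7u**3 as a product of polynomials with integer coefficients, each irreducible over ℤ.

Among the possible rational roots, u = 9 is a root, so (u - 9) is a factor; dividing leaves 7u**2 - 43u - 104.
The remaining quadratic factors as (u - 8)(7u + 13).

(7u + 13)(u - 8)(u - 9)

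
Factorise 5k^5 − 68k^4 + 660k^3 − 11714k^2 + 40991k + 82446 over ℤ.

(5k + 7)(k − 13)(k − 6)(k^2 + 4k + 151)

Testing divisors of the constant over divisors of the leading coefficient, k = −7/5 is a root, so (5k + 7) is a factor; dividing leaves k^4 − 15k^3 + 153k^2 − 2557k + 11778.
Continuing, k = 6 is a root, so (k − 6) is a factor; dividing leaves k^3 − 9k^2 + 99k − 1963.
Then k = 13 is a root, so (k − 13) divides it; the quotient is k^2 + 4k + 151.
The quadratic k^2 + 4k + 151 has discriminant −588 < 0 and is irreducible over ℤ.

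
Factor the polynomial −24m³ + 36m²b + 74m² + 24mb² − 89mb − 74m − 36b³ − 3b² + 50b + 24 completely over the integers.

Group: 3m(−8m² + 20mb + 14m − 12b² − 17b − 6) + (3b − 4)(−8m² + 20mb + 14m − 12b² − 17b − 6); both groups contain (−8m² + 20mb + 14m − 12b² − 17b − 6), so (3m + 3b − 4) is a factor with cofactor −8m² + 20mb + 14m − 12b² − 17b − 6.
The cofactor groups again: −8m² + 20mb + 14m − 12b² − 17b − 6 = −4m(2m − 3b − 2) + (4b + 3)(2m − 3b − 2); both groups contain (2m − 3b − 2), giving −(4m − 4b − 3)(2m − 3b − 2).

−(2m − 3b − 2)(4m − 4b − 3)(3m + 3b − 4)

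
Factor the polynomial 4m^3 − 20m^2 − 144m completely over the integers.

4m(m + 4)(m − 9)

Pull out the common factor 4m, then factor the remaining trinomial.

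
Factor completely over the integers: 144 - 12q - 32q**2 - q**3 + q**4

Testing divisors of the constant over divisors of the leading coefficient, q = 2 is a root, so (q - 2) divides it; the quotient is q**3 + q**2 - 30q - 72.
Next, q = -4 is a root, so (q + 4) is a factor; dividing leaves q**2 - 3q - 18.
The remaining quadratic factors as (q + 3)(q - 6).

(q + 3)(q + 4)(q - 2)(q - 6)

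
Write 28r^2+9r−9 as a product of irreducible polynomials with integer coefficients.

Need a pair with product 28·(−9) = −252 and sum 9: that's 21 and −12.
Split the middle term: 28r^2+21r − 12r−9 = 7r(4r+3) − 3(4r+3).

(4r+3)(7r−3)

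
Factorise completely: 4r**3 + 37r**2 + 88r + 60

Testing divisors of the constant over divisors of the leading coefficient, r = -6 is a root, so (r + 6) is a factor; dividing leaves 4r**2 + 13r + 10.
The remaining quadratic factors as (r + 2)(4r + 5).

(4r + 5)(r + 2)(r + 6)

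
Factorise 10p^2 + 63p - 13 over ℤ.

Need a pair with product 10·(-13) = -130 and sum 63: that's 65 and -2.
Split the middle term: 10p^2 + 65p - 2p - 13 = 5p(2p + 13) - (2p + 13).

(2p + 13)(5p - 1)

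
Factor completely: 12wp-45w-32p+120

(3w-8)(4p-15)

Group as (12wp-45w) + (-32p+120) = 3w(4p-15) - 8(4p-15).
Both groups share the factor (4p-15).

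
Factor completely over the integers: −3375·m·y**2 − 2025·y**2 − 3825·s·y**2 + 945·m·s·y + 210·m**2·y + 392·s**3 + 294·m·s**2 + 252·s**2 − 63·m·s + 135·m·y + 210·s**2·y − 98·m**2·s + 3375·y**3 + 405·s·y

Group: 14·m·(−7·m·s + 15·m·y + 28·s**2 + 45·s·y − 225·y**2) + (14·s − 15·y + 9)·(−7·m·s + 15·m·y + 28·s**2 + 45·s·y − 225·y**2); both groups contain (−7·m·s + 15·m·y + 28·s**2 + 45·s·y − 225·y**2), so (14·m + 14·s − 15·y + 9) is a factor with cofactor −7·m·s + 15·m·y + 28·s**2 + 45·s·y − 225·y**2.
The cofactor groups again: −7·m·s + 15·m·y + 28·s**2 + 45·s·y − 225·y**2 = −7·s·(m − 4·s − 15·y) + 15·y·(m − 4·s − 15·y); both groups contain (m − 4·s − 15·y), giving −(7·s − 15·y)·(m − 4·s − 15·y).

−(14·m + 14·s − 15·y + 9)·(7·s − 15·y)·(m − 4·s − 15·y)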